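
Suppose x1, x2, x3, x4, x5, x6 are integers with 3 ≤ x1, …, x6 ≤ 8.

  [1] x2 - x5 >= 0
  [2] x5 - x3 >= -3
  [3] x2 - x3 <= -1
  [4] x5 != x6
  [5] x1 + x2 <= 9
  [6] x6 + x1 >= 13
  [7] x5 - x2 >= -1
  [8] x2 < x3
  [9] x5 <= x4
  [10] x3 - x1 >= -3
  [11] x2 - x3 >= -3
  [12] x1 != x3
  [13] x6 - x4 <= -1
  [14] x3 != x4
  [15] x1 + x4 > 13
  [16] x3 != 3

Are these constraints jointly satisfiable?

One satisfying assignment is x1 = 6, x2 = 3, x3 = 4, x4 = 8, x5 = 3, x6 = 7.
For the less obvious constraints — constraint 1: x2 - x5 = 0; constraint 2: x5 - x3 = -1; constraint 3: x2 - x3 = -1 — and the others hold by inspection.

Satisfiable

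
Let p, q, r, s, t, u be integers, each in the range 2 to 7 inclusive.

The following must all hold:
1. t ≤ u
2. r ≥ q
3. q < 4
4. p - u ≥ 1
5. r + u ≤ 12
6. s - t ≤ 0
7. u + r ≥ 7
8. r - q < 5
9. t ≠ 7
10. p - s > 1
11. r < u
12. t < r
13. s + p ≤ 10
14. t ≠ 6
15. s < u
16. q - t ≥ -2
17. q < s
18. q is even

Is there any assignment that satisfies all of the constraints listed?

The assignment p = 6, q = 2, r = 4, s = 3, t = 3, u = 5 works:
  constraint 4 holds since p - u = 1.
  constraint 5 holds since r + u = 9.
The rest check out directly.

Satisfiable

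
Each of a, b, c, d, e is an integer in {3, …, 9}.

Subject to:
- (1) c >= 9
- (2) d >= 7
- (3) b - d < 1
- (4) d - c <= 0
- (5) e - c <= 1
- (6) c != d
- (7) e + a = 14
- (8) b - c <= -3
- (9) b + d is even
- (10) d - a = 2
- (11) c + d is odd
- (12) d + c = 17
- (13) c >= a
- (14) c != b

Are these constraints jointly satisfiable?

Take a = 6, b = 6, c = 9, d = 8, e = 8. Then constraint 3: b - d = -2; constraint 4: d - c = -1, and every other listed constraint is also met.

Satisfiable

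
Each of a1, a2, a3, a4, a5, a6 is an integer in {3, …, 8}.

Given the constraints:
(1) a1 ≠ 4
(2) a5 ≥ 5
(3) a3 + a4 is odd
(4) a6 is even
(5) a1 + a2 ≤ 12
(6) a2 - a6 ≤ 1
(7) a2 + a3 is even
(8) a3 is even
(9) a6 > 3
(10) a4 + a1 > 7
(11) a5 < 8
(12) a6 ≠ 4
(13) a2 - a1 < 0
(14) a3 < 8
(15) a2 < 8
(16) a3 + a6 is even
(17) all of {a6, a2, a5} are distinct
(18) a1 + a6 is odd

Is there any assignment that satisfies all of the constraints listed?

Try a1 = 7, a2 = 4, a3 = 6, a4 = 3, a5 = 5, a6 = 6.
Check constraint 5: a1 + a2 = 11; constraint 6: a2 - a6 = -2. The remaining constraints are straightforward to verify.

Satisfiable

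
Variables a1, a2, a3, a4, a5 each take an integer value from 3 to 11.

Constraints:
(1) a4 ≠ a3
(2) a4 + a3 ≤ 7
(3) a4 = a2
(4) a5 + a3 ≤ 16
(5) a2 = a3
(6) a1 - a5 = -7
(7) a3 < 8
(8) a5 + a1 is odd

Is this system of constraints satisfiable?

From constraints 3 and 5, a4 = a2 = a3, so a4 = a3. But constraint 1 says a4 ≠ a3. Contradiction.

Unsatisfiable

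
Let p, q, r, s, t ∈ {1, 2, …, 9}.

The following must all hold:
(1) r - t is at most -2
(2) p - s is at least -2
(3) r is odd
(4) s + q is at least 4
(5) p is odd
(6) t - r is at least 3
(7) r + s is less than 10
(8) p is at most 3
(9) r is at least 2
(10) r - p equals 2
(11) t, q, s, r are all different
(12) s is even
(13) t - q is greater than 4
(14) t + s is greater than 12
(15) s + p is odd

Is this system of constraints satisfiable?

Satisfiable

The assignment p = 3, q = 3, r = 5, s = 4, t = 9 works:
  constraint 1 holds since r - t = -4.
  constraint 2 holds since p - s = -1.
  constraint 4 holds since s + q = 7.
The rest check out directly.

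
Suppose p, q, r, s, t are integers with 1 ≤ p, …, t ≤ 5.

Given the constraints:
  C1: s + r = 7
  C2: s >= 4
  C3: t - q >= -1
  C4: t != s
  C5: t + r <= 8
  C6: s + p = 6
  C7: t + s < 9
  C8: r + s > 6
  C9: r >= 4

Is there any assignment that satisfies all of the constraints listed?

Unsatisfiable

From constraint 2: s ≥ 4. From constraint 9: r ≥ 4. Hence s + r ≥ 8. But constraint 1 requires s + r = 7, and 7 < 8. Contradiction.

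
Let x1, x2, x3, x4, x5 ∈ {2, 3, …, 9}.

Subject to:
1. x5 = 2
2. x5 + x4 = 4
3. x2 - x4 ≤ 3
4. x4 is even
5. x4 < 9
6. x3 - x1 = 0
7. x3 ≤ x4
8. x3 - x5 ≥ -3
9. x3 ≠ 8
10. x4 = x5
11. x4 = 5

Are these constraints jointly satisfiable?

Constraint 11 fixes x4 = 5 and constraint 1 fixes x5 = 2, but constraint 10 requires x4 = x5. Since 5 ≠ 2, contradiction.

Unsatisfiable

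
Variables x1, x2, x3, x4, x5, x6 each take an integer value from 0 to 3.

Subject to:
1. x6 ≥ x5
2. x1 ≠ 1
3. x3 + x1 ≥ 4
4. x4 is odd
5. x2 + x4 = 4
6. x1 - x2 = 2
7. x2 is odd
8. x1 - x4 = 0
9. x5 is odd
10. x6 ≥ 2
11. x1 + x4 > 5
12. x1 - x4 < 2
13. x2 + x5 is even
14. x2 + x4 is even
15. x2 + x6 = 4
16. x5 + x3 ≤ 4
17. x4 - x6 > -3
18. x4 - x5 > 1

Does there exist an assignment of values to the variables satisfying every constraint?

Satisfiable

Take x1 = 3, x2 = 1, x3 = 1, x4 = 3, x5 = 1, x6 = 3. Then constraint 3: x3 + x1 = 4; constraint 5: x2 + x4 = 4; constraint 6: x1 - x2 = 2, and every other listed constraint is also met.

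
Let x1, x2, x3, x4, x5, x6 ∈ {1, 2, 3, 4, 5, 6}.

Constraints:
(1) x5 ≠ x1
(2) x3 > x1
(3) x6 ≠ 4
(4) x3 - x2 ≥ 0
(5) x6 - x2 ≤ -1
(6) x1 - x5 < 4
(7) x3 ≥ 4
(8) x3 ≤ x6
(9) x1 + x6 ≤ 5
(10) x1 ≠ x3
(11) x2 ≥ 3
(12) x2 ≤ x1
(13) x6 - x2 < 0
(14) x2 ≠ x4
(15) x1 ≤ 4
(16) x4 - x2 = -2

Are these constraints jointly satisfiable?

From constraints 11 and 12: x1 ≥ x2 ≥ 3. From constraints 7 and 8: x6 ≥ x3 ≥ 4. Hence x1 + x6 ≥ 7. But constraint 9 requires x1 + x6 ≤ 5, and 5 < 7. Contradiction.

Unsatisfiable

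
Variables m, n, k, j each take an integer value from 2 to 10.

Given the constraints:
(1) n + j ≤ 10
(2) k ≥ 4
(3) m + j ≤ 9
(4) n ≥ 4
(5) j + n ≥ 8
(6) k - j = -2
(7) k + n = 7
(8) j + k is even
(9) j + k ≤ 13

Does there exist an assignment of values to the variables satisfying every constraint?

Unsatisfiable

From constraint 2: k ≥ 4. From constraint 4: n ≥ 4. Hence k + n ≥ 8. But constraint 7 requires k + n = 7, and 7 < 8. Contradiction.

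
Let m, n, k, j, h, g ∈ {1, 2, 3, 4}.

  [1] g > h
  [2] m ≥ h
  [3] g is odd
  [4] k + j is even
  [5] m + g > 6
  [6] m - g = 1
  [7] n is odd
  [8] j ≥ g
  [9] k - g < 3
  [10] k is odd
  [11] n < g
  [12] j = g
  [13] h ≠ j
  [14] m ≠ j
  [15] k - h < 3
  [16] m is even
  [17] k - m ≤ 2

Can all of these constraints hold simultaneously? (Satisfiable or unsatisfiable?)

Satisfiable

Try m = 4, n = 1, k = 3, j = 3, h = 1, g = 3.
Check constraint 5: m + g = 7; constraint 6: m - g = 1; constraint 9: k - g = 0. The remaining constraints are straightforward to verify.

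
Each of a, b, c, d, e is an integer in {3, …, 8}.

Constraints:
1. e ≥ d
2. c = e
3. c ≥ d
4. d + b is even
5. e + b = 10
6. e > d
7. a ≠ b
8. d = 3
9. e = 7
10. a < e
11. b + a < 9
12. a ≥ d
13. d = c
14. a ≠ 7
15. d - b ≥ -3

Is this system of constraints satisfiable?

Unsatisfiable

Constraint 8 fixes d = 3 and constraint 9 fixes e = 7. Constraints 2 and 13 give d = c = e, so d = e. But 3 ≠ 7 — contradiction.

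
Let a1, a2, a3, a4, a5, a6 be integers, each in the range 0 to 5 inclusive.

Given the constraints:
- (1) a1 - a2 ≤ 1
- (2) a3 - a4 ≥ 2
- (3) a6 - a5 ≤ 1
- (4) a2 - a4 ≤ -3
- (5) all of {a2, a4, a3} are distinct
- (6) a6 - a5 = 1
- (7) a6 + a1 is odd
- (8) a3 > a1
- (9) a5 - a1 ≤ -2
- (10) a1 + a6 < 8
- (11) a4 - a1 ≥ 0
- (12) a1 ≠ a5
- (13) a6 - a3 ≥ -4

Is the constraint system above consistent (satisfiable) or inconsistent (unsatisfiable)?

Constraints 1, 2, 3, 4, 9, and 13 give a4 − a2 ≥ 3, a2 − a1 ≥ -1, a1 − a5 ≥ 2, a5 − a6 ≥ -1, a6 − a3 ≥ -4, a3 − a4 ≥ 2.
Adding all 6 inequalities: the left sides telescope to 0, and the right sides sum to 3 + (-1) + 2 + (-1) + (-4) + 2 = 1. So 0 ≥ 1, which is false.

Unsatisfiable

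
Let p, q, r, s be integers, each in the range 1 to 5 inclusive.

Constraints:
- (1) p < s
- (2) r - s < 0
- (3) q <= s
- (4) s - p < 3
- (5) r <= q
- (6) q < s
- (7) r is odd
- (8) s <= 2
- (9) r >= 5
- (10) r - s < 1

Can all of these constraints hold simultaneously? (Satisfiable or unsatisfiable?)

Unsatisfiable

From constraints 5 and 9: q ≥ r and r ≥ 5, so q ≥ 5. From constraints 3 and 8: q ≤ s and s ≤ 2, so q ≤ 2. But 2 < 5, so no value of q works.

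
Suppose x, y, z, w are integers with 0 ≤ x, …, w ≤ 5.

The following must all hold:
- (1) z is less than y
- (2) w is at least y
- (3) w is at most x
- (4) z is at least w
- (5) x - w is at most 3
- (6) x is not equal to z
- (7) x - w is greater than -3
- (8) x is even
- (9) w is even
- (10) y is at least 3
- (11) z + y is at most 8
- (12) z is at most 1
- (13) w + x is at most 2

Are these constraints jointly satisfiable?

From constraints 2 and 10: w ≥ y and y ≥ 3, so w ≥ 3. From constraints 4 and 12: w ≤ z and z ≤ 1, so w ≤ 1. But 1 < 3, so no value of w works.

Unsatisfiable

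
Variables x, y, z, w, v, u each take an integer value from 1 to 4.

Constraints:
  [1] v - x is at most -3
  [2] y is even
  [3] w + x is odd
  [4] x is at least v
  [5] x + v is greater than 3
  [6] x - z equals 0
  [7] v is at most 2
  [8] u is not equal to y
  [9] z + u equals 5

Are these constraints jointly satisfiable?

One satisfying assignment is x = 4, y = 2, z = 4, w = 1, v = 1, u = 1.
For the less obvious constraints — constraint 1: v - x = -3; constraint 5: x + v = 5; constraint 6: x - z = 0 — and the others hold by inspection.

Satisfiable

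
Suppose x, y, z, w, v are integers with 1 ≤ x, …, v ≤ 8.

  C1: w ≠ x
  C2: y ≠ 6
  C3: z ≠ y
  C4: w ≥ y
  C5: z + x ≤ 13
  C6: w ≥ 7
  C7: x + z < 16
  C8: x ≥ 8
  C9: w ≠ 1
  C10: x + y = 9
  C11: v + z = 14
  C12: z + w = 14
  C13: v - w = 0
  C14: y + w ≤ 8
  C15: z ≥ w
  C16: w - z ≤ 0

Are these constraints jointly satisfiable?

Unsatisfiable

From constraints 6 and 15: z ≥ w ≥ 7. From constraint 8: x ≥ 8. Hence z + x ≥ 15. But constraint 5 requires z + x ≤ 13, and 13 < 15. Contradiction.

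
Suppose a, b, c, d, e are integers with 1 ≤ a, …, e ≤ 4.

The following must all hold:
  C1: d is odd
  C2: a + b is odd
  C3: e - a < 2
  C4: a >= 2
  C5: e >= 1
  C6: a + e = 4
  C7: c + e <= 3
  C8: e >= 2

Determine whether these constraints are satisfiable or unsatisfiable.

The assignment a = 2, b = 3, c = 1, d = 1, e = 2 works:
  constraint 3 holds since e - a = 0.
  constraint 6 holds since a + e = 4.
The rest check out directly.

Satisfiable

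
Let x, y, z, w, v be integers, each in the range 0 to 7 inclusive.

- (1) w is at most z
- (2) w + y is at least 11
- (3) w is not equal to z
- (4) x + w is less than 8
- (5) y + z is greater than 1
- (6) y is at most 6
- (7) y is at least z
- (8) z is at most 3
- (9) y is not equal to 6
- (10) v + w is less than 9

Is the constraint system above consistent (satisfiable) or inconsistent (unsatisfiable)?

Unsatisfiable

From constraints 1 and 8: w ≤ z ≤ 3. From constraint 6: y ≤ 6. Hence w + y ≤ 9. But constraint 2 requires w + y ≥ 11, and 11 > 9. Contradiction.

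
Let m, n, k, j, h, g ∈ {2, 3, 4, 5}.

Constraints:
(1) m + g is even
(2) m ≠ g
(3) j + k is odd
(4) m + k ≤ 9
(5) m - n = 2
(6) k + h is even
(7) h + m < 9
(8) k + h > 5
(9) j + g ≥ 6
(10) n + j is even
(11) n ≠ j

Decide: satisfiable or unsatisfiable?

Satisfiable

One satisfying assignment is m = 4, n = 2, k = 3, j = 4, h = 3, g = 2.
For the less obvious constraints — constraint 4: m + k = 7; constraint 5: m - n = 2; constraint 7: h + m = 7 — and the others hold by inspection.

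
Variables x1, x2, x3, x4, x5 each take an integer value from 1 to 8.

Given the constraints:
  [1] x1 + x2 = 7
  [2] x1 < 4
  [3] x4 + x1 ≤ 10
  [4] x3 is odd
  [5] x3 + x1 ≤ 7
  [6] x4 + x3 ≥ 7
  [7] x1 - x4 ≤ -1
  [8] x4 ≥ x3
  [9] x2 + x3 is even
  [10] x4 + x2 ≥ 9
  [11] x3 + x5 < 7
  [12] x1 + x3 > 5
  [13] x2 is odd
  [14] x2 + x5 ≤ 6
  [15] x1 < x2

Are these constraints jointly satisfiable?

Setting (x1, x2, x3, x4, x5) = (2, 5, 5, 5, 1) satisfies everything: constraint 1: x1 + x2 = 7; constraint 3: x4 + x1 = 7; constraint 5: x3 + x1 = 7, and the others follow.

Satisfiable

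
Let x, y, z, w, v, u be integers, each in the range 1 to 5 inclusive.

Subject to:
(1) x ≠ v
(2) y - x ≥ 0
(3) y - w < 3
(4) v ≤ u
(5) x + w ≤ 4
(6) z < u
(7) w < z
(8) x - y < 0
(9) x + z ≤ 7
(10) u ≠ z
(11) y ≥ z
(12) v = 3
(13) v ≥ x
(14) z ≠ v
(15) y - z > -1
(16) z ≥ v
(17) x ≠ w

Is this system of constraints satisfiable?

The assignment x = 1, y = 4, z = 4, w = 3, v = 3, u = 5 works:
  constraint 2 holds since y - x = 3.
  constraint 3 holds since y - w = 1.
  constraint 5 holds since x + w = 4.
The rest check out directly.

Satisfiable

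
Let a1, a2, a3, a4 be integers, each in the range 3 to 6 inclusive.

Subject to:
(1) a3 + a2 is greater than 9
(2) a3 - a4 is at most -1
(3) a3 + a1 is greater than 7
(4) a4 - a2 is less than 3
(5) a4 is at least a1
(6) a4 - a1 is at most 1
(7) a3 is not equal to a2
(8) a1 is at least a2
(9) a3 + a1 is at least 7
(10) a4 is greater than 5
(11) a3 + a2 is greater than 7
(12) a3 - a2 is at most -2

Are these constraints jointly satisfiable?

Take a1 = 6, a2 = 6, a3 = 4, a4 = 6. Then constraint 1: a3 + a2 = 10; constraint 2: a3 - a4 = -2; constraint 3: a3 + a1 = 10, and every other listed constraint is also met.

Satisfiable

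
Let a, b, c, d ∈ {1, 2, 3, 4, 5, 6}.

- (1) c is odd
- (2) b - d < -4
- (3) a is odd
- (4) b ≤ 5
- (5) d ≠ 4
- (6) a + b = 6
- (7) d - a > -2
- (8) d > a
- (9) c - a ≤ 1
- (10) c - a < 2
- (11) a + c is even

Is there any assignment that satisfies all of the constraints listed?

Try a = 5, b = 1, c = 5, d = 6.
Check constraint 2: b - d = -5; constraint 6: a + b = 6; constraint 7: d - a = 1. The remaining constraints are straightforward to verify.

Satisfiable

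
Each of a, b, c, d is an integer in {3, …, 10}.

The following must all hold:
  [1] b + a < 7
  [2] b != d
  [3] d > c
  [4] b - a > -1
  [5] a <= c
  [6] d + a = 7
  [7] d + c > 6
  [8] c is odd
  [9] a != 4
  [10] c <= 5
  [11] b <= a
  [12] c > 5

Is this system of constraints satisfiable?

From constraint 12: c ≥ 6. From constraint 10: c ≤ 5. But 5 < 6, so no value of c works.

Unsatisfiable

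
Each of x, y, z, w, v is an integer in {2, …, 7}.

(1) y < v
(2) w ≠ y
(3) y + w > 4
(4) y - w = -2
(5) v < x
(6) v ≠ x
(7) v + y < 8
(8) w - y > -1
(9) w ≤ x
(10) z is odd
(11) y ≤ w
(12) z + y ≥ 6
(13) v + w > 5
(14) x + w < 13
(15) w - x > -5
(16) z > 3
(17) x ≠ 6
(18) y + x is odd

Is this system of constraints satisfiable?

Satisfiable

The assignment x = 7, y = 2, z = 7, w = 4, v = 4 works:
  constraint 3 holds since y + w = 6.
  constraint 4 holds since y - w = -2.
  constraint 7 holds since v + y = 6.
The rest check out directly.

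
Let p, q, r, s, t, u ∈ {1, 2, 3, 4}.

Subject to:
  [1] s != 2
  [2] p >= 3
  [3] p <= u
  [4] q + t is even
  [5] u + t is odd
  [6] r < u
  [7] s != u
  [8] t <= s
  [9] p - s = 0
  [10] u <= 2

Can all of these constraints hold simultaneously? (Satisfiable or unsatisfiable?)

Unsatisfiable

From constraints 2 and 3: u ≥ p and p ≥ 3, so u ≥ 3. From constraint 10: u ≤ 2. But 2 < 3, so no value of u works.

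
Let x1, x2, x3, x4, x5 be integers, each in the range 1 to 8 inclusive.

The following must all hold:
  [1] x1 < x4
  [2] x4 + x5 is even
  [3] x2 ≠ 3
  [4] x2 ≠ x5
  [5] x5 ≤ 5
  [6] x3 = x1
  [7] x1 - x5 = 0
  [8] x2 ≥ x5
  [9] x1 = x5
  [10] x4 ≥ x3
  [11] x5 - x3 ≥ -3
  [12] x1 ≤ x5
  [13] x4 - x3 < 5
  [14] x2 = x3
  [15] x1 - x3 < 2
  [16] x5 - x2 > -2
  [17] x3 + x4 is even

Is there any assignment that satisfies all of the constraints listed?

From constraints 6, 9, and 14, x2 = x3 = x1 = x5, so x2 = x5. But constraint 4 says x2 ≠ x5. Contradiction.

Unsatisfiable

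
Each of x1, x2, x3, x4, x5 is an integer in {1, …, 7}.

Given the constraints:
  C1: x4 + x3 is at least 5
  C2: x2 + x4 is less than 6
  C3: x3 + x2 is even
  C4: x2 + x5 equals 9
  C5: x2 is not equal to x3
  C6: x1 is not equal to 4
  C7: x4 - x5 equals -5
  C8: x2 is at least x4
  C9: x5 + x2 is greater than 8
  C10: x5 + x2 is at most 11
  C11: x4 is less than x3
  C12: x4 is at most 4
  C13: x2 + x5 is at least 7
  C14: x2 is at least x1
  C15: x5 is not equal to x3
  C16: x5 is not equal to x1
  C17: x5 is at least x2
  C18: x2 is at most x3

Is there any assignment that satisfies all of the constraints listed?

Satisfiable

Setting (x1, x2, x3, x4, x5) = (1, 2, 6, 2, 7) satisfies everything: constraint 1: x4 + x3 = 8; constraint 2: x2 + x4 = 4; constraint 4: x2 + x5 = 9, and the others follow.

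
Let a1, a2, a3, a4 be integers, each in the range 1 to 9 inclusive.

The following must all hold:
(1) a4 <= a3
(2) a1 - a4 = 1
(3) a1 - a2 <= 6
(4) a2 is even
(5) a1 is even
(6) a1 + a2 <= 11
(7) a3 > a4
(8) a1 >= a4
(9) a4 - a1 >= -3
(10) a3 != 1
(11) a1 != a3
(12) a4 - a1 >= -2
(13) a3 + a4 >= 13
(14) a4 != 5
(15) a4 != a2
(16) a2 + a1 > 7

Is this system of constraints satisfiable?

Satisfiable

The assignment a1 = 8, a2 = 2, a3 = 9, a4 = 7 works:
  constraint 2 holds since a1 - a4 = 1.
  constraint 3 holds since a1 - a2 = 6.
  constraint 6 holds since a1 + a2 = 10.
The rest check out directly.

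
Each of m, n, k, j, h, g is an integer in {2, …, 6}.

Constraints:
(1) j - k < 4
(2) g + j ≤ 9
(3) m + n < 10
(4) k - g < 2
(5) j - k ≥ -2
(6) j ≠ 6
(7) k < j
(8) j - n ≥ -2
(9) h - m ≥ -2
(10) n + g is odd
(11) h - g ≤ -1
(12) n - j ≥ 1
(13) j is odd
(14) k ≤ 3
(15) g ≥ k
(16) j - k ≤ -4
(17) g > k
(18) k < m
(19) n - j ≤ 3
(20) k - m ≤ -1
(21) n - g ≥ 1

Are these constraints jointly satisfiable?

Constraints 9, 11, 16, 19, 20, and 21 give j − n ≥ -3, n − g ≥ 1, g − h ≥ 1, h − m ≥ -2, m − k ≥ 1, k − j ≥ 4.
Adding all 6 inequalities: the left sides telescope to 0, and the right sides sum to (-3) + 1 + 1 + (-2) + 1 + 4 = 2. So 0 ≥ 2, which is false.

Unsatisfiable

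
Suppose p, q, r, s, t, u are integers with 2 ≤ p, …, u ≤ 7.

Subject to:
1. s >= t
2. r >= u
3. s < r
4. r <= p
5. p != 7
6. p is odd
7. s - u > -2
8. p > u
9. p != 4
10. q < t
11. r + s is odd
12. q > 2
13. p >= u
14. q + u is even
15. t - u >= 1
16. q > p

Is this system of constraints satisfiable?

Unsatisfiable

Constraints 1, 3, 4, 10, and 16 give s < r, r ≤ p, p < q, q < t, t ≤ s. Chaining: s < r ≤ p < q < t ≤ s, which forces s < s — impossible.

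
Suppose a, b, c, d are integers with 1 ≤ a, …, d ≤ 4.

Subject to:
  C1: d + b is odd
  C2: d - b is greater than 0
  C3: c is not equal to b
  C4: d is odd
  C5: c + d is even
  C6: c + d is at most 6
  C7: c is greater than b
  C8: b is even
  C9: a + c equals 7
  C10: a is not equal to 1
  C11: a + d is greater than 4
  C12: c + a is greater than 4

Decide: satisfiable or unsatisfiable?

Satisfiable

Take a = 4, b = 2, c = 3, d = 3. Then constraint 2: d - b = 1; constraint 6: c + d = 6; constraint 9: a + c = 7, and every other listed constraint is also met.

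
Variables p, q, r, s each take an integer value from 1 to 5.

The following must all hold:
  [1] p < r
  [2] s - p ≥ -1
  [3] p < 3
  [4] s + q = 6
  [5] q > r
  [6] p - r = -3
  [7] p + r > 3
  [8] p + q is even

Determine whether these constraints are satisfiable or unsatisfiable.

One satisfying assignment is p = 1, q = 5, r = 4, s = 1.
For the less obvious constraints — constraint 2: s - p = 0; constraint 4: s + q = 6 — and the others hold by inspection.

Satisfiable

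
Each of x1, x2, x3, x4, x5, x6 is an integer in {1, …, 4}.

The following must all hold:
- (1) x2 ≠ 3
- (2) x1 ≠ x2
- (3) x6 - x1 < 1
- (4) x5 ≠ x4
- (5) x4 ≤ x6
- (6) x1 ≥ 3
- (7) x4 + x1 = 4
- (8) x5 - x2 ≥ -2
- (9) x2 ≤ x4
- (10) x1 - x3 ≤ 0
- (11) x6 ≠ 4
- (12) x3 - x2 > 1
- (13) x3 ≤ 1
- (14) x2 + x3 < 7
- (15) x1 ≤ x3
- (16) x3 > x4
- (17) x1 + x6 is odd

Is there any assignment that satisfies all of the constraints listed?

From constraints 6 and 15: x3 ≥ x1 and x1 ≥ 3, so x3 ≥ 3. From constraint 13: x3 ≤ 1. But 1 < 3, so no value of x3 works.

Unsatisfiable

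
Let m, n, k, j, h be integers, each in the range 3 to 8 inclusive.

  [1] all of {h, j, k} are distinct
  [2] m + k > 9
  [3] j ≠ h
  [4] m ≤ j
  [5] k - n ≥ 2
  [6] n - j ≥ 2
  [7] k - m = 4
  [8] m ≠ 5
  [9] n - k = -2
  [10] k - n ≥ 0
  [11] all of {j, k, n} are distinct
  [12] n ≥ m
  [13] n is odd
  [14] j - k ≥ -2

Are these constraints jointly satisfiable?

Constraints 5, 6, and 14 give k − n ≥ 2, n − j ≥ 2, j − k ≥ -2.
Adding all 3 inequalities: the left sides telescope to 0, and the right sides sum to 2 + 2 + (-2) = 2. So 0 ≥ 2, which is false.

Unsatisfiable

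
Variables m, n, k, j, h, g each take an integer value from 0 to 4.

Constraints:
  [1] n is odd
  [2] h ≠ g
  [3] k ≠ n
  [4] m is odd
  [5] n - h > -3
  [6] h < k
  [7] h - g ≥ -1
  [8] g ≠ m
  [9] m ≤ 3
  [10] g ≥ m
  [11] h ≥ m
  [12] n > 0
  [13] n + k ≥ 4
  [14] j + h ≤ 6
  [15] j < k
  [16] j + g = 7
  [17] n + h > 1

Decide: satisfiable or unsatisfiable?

Satisfiable

Setting (m, n, k, j, h, g) = (1, 1, 4, 3, 3, 4) satisfies everything: constraint 5: n - h = -2; constraint 7: h - g = -1; constraint 13: n + k = 5, and the others follow.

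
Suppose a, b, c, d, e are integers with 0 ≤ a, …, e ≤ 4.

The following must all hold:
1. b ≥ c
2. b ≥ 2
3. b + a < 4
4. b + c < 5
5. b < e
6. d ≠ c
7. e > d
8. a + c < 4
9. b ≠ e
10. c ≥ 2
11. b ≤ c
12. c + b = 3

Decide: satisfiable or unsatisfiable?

Unsatisfiable

From constraint 10: c ≥ 2. From constraint 2: b ≥ 2. Hence c + b ≥ 4. But constraint 12 requires c + b = 3, and 3 < 4. Contradiction.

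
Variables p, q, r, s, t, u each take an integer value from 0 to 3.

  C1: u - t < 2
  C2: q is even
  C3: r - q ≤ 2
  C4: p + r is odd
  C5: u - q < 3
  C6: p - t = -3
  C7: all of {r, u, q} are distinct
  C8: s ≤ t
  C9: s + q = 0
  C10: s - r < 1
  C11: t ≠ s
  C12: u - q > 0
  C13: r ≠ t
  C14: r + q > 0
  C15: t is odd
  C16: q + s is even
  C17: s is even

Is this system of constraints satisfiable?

Take p = 0, q = 0, r = 1, s = 0, t = 3, u = 2. Then constraint 1: u - t = -1; constraint 3: r - q = 1; constraint 5: u - q = 2, and every other listed constraint is also met.

Satisfiable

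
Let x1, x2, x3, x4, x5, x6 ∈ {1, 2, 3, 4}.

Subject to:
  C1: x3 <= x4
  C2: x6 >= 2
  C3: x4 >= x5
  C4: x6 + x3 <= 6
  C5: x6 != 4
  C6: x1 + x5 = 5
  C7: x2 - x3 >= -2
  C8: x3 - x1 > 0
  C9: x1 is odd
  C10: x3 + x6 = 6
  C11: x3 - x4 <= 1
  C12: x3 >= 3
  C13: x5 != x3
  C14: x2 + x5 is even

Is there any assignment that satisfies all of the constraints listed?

Satisfiable

Take x1 = 3, x2 = 2, x3 = 4, x4 = 4, x5 = 2, x6 = 2. Then constraint 4: x6 + x3 = 6; constraint 6: x1 + x5 = 5, and every other listed constraint is also met.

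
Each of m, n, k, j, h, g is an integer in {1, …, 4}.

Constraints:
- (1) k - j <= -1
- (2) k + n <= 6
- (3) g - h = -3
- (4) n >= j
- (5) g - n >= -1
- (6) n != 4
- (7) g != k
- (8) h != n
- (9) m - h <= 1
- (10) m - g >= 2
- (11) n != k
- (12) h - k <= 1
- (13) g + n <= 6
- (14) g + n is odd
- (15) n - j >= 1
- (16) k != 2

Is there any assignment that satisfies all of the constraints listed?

Constraints 1, 5, 9, 10, 12, and 15 give j − k ≥ 1, k − h ≥ -1, h − m ≥ -1, m − g ≥ 2, g − n ≥ -1, n − j ≥ 1.
Adding all 6 inequalities: the left sides telescope to 0, and the right sides sum to 1 + (-1) + (-1) + 2 + (-1) + 1 = 1. So 0 ≥ 1, which is false.

Unsatisfiable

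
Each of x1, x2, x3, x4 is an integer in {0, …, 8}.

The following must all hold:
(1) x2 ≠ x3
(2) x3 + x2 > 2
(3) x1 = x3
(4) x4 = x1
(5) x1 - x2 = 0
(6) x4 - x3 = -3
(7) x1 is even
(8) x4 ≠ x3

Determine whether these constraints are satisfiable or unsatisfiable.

From constraints 3 and 4, x4 = x1 = x3, so x4 = x3. But constraint 8 says x4 ≠ x3. Contradiction.

Unsatisfiable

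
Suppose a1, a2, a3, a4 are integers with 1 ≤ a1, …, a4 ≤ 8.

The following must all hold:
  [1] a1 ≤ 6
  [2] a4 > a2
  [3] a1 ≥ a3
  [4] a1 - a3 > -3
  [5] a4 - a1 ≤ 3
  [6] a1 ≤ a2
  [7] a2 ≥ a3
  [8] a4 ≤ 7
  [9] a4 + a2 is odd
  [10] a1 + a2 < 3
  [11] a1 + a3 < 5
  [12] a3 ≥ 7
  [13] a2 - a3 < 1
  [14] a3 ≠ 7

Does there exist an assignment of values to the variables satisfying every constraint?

From constraints 3 and 12: a1 ≥ a3 and a3 ≥ 7, so a1 ≥ 7. From constraint 1: a1 ≤ 6. But 6 < 7, so no value of a1 works.

Unsatisfiable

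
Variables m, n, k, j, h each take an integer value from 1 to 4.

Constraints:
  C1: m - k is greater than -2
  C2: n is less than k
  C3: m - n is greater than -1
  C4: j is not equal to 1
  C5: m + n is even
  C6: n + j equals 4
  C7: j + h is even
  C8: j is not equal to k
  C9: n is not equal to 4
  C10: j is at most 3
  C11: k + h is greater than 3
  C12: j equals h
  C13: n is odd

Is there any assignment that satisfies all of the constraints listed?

Try m = 1, n = 1, k = 2, j = 3, h = 3.
Check constraint 1: m - k = -1; constraint 3: m - n = 0. The remaining constraints are straightforward to verify.

Satisfiable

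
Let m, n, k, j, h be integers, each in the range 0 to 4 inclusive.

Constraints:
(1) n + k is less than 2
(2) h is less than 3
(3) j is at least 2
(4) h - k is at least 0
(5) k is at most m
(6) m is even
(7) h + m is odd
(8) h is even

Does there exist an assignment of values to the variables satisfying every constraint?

Unsatisfiable

Constraint 8 makes h even and constraint 6 makes m even, so h + m must be even. Constraint 7 says h + m is odd — contradiction.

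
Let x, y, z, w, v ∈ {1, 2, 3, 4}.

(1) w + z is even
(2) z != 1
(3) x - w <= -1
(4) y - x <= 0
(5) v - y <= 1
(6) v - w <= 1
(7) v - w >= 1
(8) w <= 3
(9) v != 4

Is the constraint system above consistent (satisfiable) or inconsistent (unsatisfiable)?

Constraints 3, 4, 5, and 7 give x − y ≥ 0, y − v ≥ -1, v − w ≥ 1, w − x ≥ 1.
Adding all 4 inequalities: the left sides telescope to 0, and the right sides sum to 0 + (-1) + 1 + 1 = 1. So 0 ≥ 1, which is false.

Unsatisfiable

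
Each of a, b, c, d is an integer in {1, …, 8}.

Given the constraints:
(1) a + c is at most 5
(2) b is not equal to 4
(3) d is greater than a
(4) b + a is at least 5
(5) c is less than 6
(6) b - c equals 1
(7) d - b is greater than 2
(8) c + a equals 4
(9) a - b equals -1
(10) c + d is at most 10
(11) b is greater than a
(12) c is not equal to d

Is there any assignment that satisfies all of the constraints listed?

Satisfiable

Take a = 2, b = 3, c = 2, d = 6. Then constraint 1: a + c = 4; constraint 4: b + a = 5, and every other listed constraint is also met.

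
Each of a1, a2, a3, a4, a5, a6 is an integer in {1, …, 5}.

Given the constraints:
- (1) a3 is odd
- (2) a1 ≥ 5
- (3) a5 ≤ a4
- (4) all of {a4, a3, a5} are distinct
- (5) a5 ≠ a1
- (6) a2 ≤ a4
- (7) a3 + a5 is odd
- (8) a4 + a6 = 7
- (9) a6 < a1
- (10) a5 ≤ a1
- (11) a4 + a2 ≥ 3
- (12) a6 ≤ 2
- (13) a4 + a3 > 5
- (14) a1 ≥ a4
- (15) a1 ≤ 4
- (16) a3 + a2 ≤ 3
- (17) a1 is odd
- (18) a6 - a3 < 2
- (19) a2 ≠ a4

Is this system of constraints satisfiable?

Unsatisfiable

From constraints 14 and 15: a4 ≤ a1 ≤ 4. From constraint 12: a6 ≤ 2. Hence a4 + a6 ≤ 6. But constraint 8 requires a4 + a6 = 7, and 7 > 6. Contradiction.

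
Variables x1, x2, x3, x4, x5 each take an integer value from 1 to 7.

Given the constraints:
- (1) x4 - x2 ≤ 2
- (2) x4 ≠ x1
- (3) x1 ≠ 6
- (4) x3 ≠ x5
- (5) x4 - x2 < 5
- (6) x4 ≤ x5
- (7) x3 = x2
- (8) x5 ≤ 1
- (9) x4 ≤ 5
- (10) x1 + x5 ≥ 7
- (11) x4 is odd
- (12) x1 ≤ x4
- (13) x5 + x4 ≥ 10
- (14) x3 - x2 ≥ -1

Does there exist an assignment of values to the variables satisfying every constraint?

Unsatisfiable

From constraints 9 and 12: x1 ≤ x4 ≤ 5. From constraint 8: x5 ≤ 1. Hence x1 + x5 ≤ 6. But constraint 10 requires x1 + x5 ≥ 7, and 7 > 6. Contradiction.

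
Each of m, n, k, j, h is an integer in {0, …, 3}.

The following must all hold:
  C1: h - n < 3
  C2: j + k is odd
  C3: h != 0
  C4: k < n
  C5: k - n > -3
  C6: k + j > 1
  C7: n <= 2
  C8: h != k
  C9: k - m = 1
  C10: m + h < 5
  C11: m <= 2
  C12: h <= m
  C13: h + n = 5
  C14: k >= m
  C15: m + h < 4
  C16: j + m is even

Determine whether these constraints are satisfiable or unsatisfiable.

From constraints 11 and 12: h ≤ m ≤ 2. From constraint 7: n ≤ 2. Hence h + n ≤ 4. But constraint 13 requires h + n = 5, and 5 > 4. Contradiction.

Unsatisfiable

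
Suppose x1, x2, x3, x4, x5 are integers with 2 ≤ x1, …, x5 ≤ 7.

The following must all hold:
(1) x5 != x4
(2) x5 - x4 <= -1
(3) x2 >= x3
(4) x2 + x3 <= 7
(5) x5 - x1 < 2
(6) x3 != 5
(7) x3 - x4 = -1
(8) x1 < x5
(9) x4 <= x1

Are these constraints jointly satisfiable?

Unsatisfiable

Constraints 2, 8, and 9 give x5 < x4, x4 ≤ x1, x1 < x5. Chaining: x5 < x4 ≤ x1 < x5, which forces x5 < x5 — impossible.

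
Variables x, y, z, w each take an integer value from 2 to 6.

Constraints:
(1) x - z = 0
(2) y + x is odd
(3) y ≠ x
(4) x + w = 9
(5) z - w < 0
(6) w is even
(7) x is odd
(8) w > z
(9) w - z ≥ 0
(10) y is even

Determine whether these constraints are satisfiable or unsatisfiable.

One satisfying assignment is x = 3, y = 6, z = 3, w = 6.
For the less obvious constraints — constraint 1: x - z = 0; constraint 4: x + w = 9; constraint 5: z - w = -3 — and the others hold by inspection.

Satisfiable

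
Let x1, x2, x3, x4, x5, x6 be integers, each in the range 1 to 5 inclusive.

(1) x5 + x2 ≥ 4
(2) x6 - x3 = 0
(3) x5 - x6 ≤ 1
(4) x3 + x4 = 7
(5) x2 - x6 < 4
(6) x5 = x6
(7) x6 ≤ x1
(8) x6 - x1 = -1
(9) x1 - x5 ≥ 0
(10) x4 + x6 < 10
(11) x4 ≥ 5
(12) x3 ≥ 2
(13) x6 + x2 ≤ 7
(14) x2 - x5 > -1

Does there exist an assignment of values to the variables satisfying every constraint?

Satisfiable

The assignment x1 = 3, x2 = 4, x3 = 2, x4 = 5, x5 = 2, x6 = 2 works:
  constraint 1 holds since x5 + x2 = 6.
  constraint 2 holds since x6 - x3 = 0.
  constraint 3 holds since x5 - x6 = 0.
The rest check out directly.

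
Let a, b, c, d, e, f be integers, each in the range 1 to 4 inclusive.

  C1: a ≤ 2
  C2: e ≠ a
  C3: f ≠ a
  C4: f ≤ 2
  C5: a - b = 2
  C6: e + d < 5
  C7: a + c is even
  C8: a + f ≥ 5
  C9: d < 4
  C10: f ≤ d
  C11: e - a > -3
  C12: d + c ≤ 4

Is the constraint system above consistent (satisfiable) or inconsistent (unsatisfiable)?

From constraint 1: a ≤ 2. From constraint 4: f ≤ 2. Hence a + f ≤ 4. But constraint 8 requires a + f ≥ 5, and 5 > 4. Contradiction.

Unsatisfiable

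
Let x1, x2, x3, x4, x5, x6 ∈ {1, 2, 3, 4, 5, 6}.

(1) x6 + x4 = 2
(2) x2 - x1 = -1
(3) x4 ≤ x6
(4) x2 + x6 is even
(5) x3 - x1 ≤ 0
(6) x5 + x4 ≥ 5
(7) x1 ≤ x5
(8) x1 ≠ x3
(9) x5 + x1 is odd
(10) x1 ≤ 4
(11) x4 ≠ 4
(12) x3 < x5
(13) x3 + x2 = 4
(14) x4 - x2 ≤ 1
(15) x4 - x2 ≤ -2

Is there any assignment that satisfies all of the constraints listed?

Try x1 = 4, x2 = 3, x3 = 1, x4 = 1, x5 = 5, x6 = 1.
Check constraint 1: x6 + x4 = 2; constraint 2: x2 - x1 = -1. The remaining constraints are straightforward to verify.

Satisfiable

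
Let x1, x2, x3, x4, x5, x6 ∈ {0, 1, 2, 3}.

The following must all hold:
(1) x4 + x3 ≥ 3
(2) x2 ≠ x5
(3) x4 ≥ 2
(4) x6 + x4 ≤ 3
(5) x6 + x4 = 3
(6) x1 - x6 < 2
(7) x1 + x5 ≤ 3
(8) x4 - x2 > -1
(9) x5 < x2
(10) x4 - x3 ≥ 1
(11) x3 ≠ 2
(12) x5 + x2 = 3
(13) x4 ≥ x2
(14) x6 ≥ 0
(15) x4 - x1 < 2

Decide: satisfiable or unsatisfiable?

Satisfiable

The assignment x1 = 1, x2 = 2, x3 = 1, x4 = 2, x5 = 1, x6 = 1 works:
  constraint 1 holds since x4 + x3 = 3.
  constraint 4 holds since x6 + x4 = 3.
The rest check out directly.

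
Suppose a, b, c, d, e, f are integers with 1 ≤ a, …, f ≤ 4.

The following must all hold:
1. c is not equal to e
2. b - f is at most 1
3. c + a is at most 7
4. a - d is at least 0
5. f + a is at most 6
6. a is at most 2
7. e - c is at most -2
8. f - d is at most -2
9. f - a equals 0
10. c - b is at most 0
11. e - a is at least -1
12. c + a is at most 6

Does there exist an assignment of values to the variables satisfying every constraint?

Unsatisfiable

Constraints 2, 4, 7, 8, 10, and 11 give c − e ≥ 2, e − a ≥ -1, a − d ≥ 0, d − f ≥ 2, f − b ≥ -1, b − c ≥ 0.
Adding all 6 inequalities: the left sides telescope to 0, and the right sides sum to 2 + (-1) + 0 + 2 + (-1) + 0 = 2. So 0 ≥ 2, which is false.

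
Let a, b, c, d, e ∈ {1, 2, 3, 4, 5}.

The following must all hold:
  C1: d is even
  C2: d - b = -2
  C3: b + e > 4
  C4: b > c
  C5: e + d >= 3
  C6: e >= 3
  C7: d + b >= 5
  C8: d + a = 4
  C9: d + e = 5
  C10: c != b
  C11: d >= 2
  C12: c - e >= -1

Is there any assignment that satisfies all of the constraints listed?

Satisfiable

Try a = 2, b = 4, c = 2, d = 2, e = 3.
Check constraint 2: d - b = -2; constraint 3: b + e = 7; constraint 5: e + d = 5. The remaining constraints are straightforward to verify.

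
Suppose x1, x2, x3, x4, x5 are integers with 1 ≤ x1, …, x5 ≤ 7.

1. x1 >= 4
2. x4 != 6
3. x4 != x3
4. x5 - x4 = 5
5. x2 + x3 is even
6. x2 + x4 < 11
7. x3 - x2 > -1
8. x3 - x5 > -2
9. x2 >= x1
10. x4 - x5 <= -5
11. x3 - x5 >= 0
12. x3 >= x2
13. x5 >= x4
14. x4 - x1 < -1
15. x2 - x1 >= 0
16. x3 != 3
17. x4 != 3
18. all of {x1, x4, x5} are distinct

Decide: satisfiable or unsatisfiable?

Try x1 = 4, x2 = 7, x3 = 7, x4 = 2, x5 = 7.
Check constraint 4: x5 - x4 = 5; constraint 6: x2 + x4 = 9. The remaining constraints are straightforward to verify.

Satisfiable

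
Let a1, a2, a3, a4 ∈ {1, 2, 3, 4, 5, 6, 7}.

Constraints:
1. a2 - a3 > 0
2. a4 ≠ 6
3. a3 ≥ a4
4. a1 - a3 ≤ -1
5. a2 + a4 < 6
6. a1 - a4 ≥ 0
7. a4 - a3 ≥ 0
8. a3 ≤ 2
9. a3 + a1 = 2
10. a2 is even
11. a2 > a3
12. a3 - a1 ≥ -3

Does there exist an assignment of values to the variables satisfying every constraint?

Unsatisfiable

Constraints 4, 6, and 7 give a4 − a3 ≥ 0, a3 − a1 ≥ 1, a1 − a4 ≥ 0.
Adding all 3 inequalities: the left sides telescope to 0, and the right sides sum to 0 + 1 + 0 = 1. So 0 ≥ 1, which is false.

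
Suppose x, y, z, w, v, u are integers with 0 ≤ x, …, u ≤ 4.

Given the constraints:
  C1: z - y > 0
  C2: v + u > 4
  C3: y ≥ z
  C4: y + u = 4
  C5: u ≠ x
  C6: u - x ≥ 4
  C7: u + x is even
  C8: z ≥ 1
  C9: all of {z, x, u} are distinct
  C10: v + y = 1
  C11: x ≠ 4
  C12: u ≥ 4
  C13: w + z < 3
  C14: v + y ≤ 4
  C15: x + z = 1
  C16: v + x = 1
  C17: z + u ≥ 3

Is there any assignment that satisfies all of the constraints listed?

Unsatisfiable

From constraints 3 and 8: y ≥ z ≥ 1. From constraint 12: u ≥ 4. Hence y + u ≥ 5. But constraint 4 requires y + u = 4, and 4 < 5. Contradiction.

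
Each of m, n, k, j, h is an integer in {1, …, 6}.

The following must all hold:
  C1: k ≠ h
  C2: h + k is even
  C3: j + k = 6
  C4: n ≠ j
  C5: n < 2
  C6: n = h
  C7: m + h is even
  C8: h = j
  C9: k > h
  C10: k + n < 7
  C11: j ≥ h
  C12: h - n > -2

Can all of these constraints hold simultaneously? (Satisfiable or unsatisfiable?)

Unsatisfiable

From constraints 6 and 8, n = h = j, so n = j. But constraint 4 says n ≠ j. Contradiction.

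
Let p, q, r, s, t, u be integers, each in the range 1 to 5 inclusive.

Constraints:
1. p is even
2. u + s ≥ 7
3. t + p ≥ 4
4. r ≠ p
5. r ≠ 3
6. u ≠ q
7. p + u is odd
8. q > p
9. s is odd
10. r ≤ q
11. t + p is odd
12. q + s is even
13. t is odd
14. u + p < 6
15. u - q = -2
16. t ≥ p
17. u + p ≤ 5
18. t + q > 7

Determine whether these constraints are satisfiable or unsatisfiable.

Take p = 2, q = 5, r = 1, s = 5, t = 5, u = 3. Then constraint 2: u + s = 8; constraint 3: t + p = 7; constraint 14: u + p = 5, and every other listed constraint is also met.

Satisfiable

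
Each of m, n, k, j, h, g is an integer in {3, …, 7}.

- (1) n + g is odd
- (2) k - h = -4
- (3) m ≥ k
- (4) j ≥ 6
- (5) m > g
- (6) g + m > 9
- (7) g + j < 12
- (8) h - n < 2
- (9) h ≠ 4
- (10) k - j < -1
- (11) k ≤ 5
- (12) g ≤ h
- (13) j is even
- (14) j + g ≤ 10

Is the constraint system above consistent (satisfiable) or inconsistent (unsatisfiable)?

One satisfying assignment is m = 7, n = 7, k = 3, j = 6, h = 7, g = 4.
For the less obvious constraints — constraint 2: k - h = -4; constraint 6: g + m = 11; constraint 7: g + j = 10 — and the others hold by inspection.

Satisfiable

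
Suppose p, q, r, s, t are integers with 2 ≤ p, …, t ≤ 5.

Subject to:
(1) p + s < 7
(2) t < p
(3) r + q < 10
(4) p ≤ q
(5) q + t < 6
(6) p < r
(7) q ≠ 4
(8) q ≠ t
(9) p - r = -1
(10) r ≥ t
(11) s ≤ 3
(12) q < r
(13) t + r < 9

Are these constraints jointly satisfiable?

Satisfiable

One satisfying assignment is p = 3, q = 3, r = 4, s = 2, t = 2.
For the less obvious constraints — constraint 1: p + s = 5; constraint 3: r + q = 7; constraint 5: q + t = 5 — and the others hold by inspection.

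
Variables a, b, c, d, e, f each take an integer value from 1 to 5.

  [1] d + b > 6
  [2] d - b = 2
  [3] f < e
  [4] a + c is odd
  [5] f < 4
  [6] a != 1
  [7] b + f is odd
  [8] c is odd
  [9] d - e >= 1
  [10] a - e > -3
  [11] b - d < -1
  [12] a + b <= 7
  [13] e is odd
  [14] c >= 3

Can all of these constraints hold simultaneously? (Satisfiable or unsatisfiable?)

Satisfiable

Try a = 2, b = 3, c = 3, d = 5, e = 3, f = 2.
Check constraint 1: d + b = 8; constraint 2: d - b = 2; constraint 9: d - e = 2. The remaining constraints are straightforward to verify.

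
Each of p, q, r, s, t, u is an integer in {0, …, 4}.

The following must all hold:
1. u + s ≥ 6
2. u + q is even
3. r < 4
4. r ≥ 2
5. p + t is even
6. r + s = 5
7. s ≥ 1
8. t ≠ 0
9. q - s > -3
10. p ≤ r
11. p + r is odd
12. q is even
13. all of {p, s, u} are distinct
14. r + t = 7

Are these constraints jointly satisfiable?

Satisfiable

Try p = 0, q = 2, r = 3, s = 2, t = 4, u = 4.
Check constraint 1: u + s = 6; constraint 6: r + s = 5; constraint 9: q - s = 0. The remaining constraints are straightforward to verify.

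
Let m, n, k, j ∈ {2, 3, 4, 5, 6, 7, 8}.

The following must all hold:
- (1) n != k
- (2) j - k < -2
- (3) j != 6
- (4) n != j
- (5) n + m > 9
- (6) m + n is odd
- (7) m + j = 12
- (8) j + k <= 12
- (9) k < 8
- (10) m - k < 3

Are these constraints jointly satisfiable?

Try m = 8, n = 3, k = 7, j = 4.
Check constraint 2: j - k = -3; constraint 5: n + m = 11. The remaining constraints are straightforward to verify.

Satisfiable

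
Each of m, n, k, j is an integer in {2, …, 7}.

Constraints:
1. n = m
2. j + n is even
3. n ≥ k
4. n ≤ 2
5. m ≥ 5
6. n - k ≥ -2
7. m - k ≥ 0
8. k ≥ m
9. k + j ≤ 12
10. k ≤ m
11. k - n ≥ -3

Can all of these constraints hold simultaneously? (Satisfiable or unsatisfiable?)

From constraints 5 and 8: k ≥ m and m ≥ 5, so k ≥ 5. From constraints 3 and 4: k ≤ n and n ≤ 2, so k ≤ 2. But 2 < 5, so no value of k works.

Unsatisfiable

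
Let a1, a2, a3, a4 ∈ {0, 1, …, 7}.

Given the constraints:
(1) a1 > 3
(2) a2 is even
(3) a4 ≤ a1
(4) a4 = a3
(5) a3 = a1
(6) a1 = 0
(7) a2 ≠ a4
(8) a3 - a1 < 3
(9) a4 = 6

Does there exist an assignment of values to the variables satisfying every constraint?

Unsatisfiable

Constraint 9 fixes a4 = 6 and constraint 6 fixes a1 = 0. Constraints 4 and 5 give a4 = a3 = a1, so a4 = a1. But 6 ≠ 0 — contradiction.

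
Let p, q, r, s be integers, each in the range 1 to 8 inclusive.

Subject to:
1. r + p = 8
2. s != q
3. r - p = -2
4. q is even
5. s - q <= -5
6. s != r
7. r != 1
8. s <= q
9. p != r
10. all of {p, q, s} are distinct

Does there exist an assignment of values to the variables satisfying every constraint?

The assignment p = 5, q = 6, r = 3, s = 1 works:
  constraint 1 holds since r + p = 8.
  constraint 3 holds since r - p = -2.
The rest check out directly.

Satisfiable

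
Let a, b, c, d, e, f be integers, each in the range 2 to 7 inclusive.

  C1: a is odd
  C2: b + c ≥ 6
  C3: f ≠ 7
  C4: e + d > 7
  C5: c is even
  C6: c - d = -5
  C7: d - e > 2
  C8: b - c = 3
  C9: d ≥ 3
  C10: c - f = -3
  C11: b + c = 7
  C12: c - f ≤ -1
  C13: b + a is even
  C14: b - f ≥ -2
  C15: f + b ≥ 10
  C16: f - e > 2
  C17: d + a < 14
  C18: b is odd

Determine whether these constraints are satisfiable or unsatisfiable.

Take a = 5, b = 5, c = 2, d = 7, e = 2, f = 5. Then constraint 2: b + c = 7; constraint 4: e + d = 9, and every other listed constraint is also met.

Satisfiable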